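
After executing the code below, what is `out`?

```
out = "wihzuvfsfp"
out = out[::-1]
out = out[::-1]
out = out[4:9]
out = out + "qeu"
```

reverse → 'pfsfvuzhiw'
reverse → 'wihzuvfsfp'
slice [4:9] → 'uvfsf'
+ 'qeu' → 'uvfsfqeu'

'uvfsfqeu'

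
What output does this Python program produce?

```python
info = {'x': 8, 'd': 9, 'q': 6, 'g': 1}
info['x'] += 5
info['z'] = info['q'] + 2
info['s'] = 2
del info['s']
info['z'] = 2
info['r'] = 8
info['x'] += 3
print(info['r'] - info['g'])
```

7

info['x'] = 8+5 = 13 → {'x': 13, 'd': 9, 'q': 6, 'g': 1}
info['z'] = info['q']+2 = 8 → {'x': 13, 'd': 9, 'q': 6, 'g': 1, 'z': 8}
info['s'] = 2 → {'x': 13, 'd': 9, 'q': 6, 'g': 1, 'z': 8, 's': 2}
del 's' → {'x': 13, 'd': 9, 'q': 6, 'g': 1, 'z': 8}
info['z'] = 2 → {'x': 13, 'd': 9, 'q': 6, 'g': 1, 'z': 2}
info['r'] = 8 → {'x': 13, 'd': 9, 'q': 6, 'g': 1, 'z': 2, 'r': 8}
info['x'] = 13+3 = 16 → {'x': 16, 'd': 9, 'q': 6, 'g': 1, 'z': 2, 'r': 8}
info['r']-info['g'] = 8-1 = 7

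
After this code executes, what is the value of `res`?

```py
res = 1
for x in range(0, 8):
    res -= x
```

-27

x=0: res = 1-0 = 1
x=1: res = 1-1 = 0
x=2: res = 0-2 = -2
x=3: res = (-2)-3 = -5
x=4: res = (-5)-4 = -9
x=5: res = (-9)-5 = -14
x=6: res = (-14)-6 = -20
x=7: res = (-20)-7 = -27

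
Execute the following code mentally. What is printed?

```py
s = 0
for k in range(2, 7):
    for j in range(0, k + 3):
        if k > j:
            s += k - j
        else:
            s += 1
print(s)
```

k=2,j=0: 2>0, s = 0+2 = 2
k=2,j=1: 2>1, s = 2+1 = 3
k=2,j=2: not 2>2, s = 3+1 = 4
k=2,j=3: not 2>3, s = 4+1 = 5
k=2,j=4: not 2>4, s = 5+1 = 6
k=3,j=0: 3>0, s = 6+3 = 9
k=3,j=1: 3>1, s = 9+2 = 11
k=3,j=2: 3>2, s = 11+1 = 12
k=3,j=3: not 3>3, s = 12+1 = 13
k=3,j=4: not 3>4, s = 13+1 = 14
k=3,j=5: not 3>5, s = 14+1 = 15
k=4,j=0: 4>0, s = 15+4 = 19
k=4,j=1: 4>1, s = 19+3 = 22
k=4,j=2: 4>2, s = 22+2 = 24
k=4,j=3: 4>3, s = 24+1 = 25
k=4,j=4: not 4>4, s = 25+1 = 26
k=4,j=5: not 4>5, s = 26+1 = 27
k=4,j=6: not 4>6, s = 27+1 = 28
k=5,j=0: 5>0, s = 28+5 = 33
k=5,j=1: 5>1, s = 33+4 = 37
k=5,j=2: 5>2, s = 37+3 = 40
k=5,j=3: 5>3, s = 40+2 = 42
k=5,j=4: 5>4, s = 42+1 = 43
k=5,j=5: not 5>5, s = 43+1 = 44
k=5,j=6: not 5>6, s = 44+1 = 45
k=5,j=7: not 5>7, s = 45+1 = 46
k=6,j=0: 6>0, s = 46+6 = 52
k=6,j=1: 6>1, s = 52+5 = 57
k=6,j=2: 6>2, s = 57+4 = 61
k=6,j=3: 6>3, s = 61+3 = 64
k=6,j=4: 6>4, s = 64+2 = 66
k=6,j=5: 6>5, s = 66+1 = 67
k=6,j=6: not 6>6, s = 67+1 = 68
k=6,j=7: not 6>7, s = 68+1 = 69
k=6,j=8: not 6>8, s = 69+1 = 70

70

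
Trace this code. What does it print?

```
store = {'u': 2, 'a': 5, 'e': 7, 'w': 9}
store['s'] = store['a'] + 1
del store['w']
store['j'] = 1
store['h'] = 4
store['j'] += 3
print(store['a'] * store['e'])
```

store['s'] = store['a']+1 = 6 → {'u': 2, 'a': 5, 'e': 7, 'w': 9, 's': 6}
del 'w' → {'u': 2, 'a': 5, 'e': 7, 's': 6}
store['j'] = 1 → {'u': 2, 'a': 5, 'e': 7, 's': 6, 'j': 1}
store['h'] = 4 → {'u': 2, 'a': 5, 'e': 7, 's': 6, 'j': 1, 'h': 4}
store['j'] = 1+3 = 4 → {'u': 2, 'a': 5, 'e': 7, 's': 6, 'j': 4, 'h': 4}
store['a']*store['e'] = 5*7 = 35

35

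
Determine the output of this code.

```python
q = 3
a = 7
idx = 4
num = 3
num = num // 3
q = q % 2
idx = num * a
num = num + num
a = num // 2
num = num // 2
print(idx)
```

7

num = 3//3 = 1
q = 3%2 = 1
idx = 1*7 = 7
num = 1+1 = 2
a = 2//2 = 1
num = 2//2 = 1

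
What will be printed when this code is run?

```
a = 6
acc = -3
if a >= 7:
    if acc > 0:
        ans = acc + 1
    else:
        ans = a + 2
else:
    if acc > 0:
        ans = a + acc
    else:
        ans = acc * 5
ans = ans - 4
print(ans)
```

a=6, acc=-3
a >= 7 is False; acc > 0 is False
→ ans = acc * 5 = -15
ans = (-15)-4 = -19

-19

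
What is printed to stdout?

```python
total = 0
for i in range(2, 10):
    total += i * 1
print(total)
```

i=2: total = 0+2*1 = 2
i=3: total = 2+3*1 = 5
i=4: total = 5+4*1 = 9
i=5: total = 9+5*1 = 14
i=6: total = 14+6*1 = 20
i=7: total = 20+7*1 = 27
i=8: total = 27+8*1 = 35
i=9: total = 35+9*1 = 44

44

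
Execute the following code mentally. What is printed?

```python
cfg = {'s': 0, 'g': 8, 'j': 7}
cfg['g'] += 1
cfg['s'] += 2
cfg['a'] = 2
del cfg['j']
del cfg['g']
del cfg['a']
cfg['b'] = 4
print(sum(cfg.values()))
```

cfg['g'] = 8+1 = 9 → {'s': 0, 'g': 9, 'j': 7}
cfg['s'] = 0+2 = 2 → {'s': 2, 'g': 9, 'j': 7}
cfg['a'] = 2 → {'s': 2, 'g': 9, 'j': 7, 'a': 2}
del 'j' → {'s': 2, 'g': 9, 'a': 2}
del 'g' → {'s': 2, 'a': 2}
del 'a' → {'s': 2}
cfg['b'] = 4 → {'s': 2, 'b': 4}
sum of values = 6

6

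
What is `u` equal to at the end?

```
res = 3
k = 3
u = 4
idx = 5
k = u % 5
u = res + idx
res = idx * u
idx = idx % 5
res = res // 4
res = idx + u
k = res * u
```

8

k = 4%5 = 4
u = 3+5 = 8
res = 5*8 = 40
idx = 5%5 = 0
res = 40//4 = 10
res = 0+8 = 8
k = 8*8 = 64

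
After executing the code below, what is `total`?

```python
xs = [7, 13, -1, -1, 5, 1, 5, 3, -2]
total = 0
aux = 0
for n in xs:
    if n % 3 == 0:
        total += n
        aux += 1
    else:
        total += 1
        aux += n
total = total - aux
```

n=7: not %3==0, total = 0+1 = 1; aux=7
n=13: not %3==0, total = 1+1 = 2; aux=20
n=-1: not %3==0, total = 2+1 = 3; aux=19
n=-1: not %3==0, total = 3+1 = 4; aux=18
n=5: not %3==0, total = 4+1 = 5; aux=23
n=1: not %3==0, total = 5+1 = 6; aux=24
n=5: not %3==0, total = 6+1 = 7; aux=29
n=3: %3==0, total = 7+3 = 10; aux=30
n=-2: not %3==0, total = 10+1 = 11; aux=28
total-aux = 11-28 = -17

-17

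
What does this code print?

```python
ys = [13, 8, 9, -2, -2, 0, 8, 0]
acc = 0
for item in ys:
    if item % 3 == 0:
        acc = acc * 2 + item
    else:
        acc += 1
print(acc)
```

item=13: not %3==0, acc = 0+1 = 1
item=8: not %3==0, acc = 1+1 = 2
item=9: %3==0, acc = 2*2+9 = 13
item=-2: not %3==0, acc = 13+1 = 14
item=-2: not %3==0, acc = 14+1 = 15
item=0: %3==0, acc = 15*2+0 = 30
item=8: not %3==0, acc = 30+1 = 31
item=0: %3==0, acc = 31*2+0 = 62

62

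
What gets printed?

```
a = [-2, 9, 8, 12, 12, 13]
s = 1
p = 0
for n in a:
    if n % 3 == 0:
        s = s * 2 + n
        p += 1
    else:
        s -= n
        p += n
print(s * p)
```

n=-2: not %3==0, s = 1-(-2) = 3; p=-2
n=9: %3==0, s = 3*2+9 = 15; p=-1
n=8: not %3==0, s = 15-8 = 7; p=7
n=12: %3==0, s = 7*2+12 = 26; p=8
n=12: %3==0, s = 26*2+12 = 64; p=9
n=13: not %3==0, s = 64-13 = 51; p=22
s*p = 51*22 = 1122

1122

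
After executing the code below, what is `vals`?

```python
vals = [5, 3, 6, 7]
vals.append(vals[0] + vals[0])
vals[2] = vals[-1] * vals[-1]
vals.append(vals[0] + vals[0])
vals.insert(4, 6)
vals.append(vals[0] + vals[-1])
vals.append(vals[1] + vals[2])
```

[5, 3, 100, 7, 6, 10, 10, 15, 103]

append vals[0]+vals[0] = 5+5 = 10 → [5, 3, 6, 7, 10]
vals[2] = vals[-1]*vals[-1] = 10*10 = 100 → [5, 3, 100, 7, 10]
append vals[0]+vals[0] = 5+5 = 10 → [5, 3, 100, 7, 10, 10]
insert 6 at 4 → [5, 3, 100, 7, 6, 10, 10]
append vals[0]+vals[-1] = 5+10 = 15 → [5, 3, 100, 7, 6, 10, 10, 15]
append vals[1]+vals[2] = 3+100 = 103 → [5, 3, 100, 7, 6, 10, 10, 15, 103]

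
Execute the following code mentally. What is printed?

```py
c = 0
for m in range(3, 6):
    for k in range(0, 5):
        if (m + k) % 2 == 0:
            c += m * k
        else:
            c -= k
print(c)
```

m=3,k=0: odd sum, c = 0-0 = 0
m=3,k=1: even sum, c = 0+3 = 3
m=3,k=2: odd sum, c = 3-2 = 1
m=3,k=3: even sum, c = 1+9 = 10
m=3,k=4: odd sum, c = 10-4 = 6
m=4,k=0: even sum, c = 6+0 = 6
m=4,k=1: odd sum, c = 6-1 = 5
m=4,k=2: even sum, c = 5+8 = 13
m=4,k=3: odd sum, c = 13-3 = 10
m=4,k=4: even sum, c = 10+16 = 26
m=5,k=0: odd sum, c = 26-0 = 26
m=5,k=1: even sum, c = 26+5 = 31
m=5,k=2: odd sum, c = 31-2 = 29
m=5,k=3: even sum, c = 29+15 = 44
m=5,k=4: odd sum, c = 44-4 = 40

40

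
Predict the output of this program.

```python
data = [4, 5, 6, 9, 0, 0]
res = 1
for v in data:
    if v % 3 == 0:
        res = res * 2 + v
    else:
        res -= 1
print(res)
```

68

v=4: not %3==0, res = 1-1 = 0
v=5: not %3==0, res = 0-1 = -1
v=6: %3==0, res = (-1)*2+6 = 4
v=9: %3==0, res = 4*2+9 = 17
v=0: %3==0, res = 17*2+0 = 34
v=0: %3==0, res = 34*2+0 = 68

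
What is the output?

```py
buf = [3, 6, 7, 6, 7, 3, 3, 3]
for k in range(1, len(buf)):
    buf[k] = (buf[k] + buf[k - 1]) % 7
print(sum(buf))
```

16

k=1: buf[1] = (6+3)%7 = 2 → [3, 2, 7, 6, 7, 3, 3, 3]
k=2: buf[2] = (7+2)%7 = 2 → [3, 2, 2, 6, 7, 3, 3, 3]
k=3: buf[3] = (6+2)%7 = 1 → [3, 2, 2, 1, 7, 3, 3, 3]
k=4: buf[4] = (7+1)%7 = 1 → [3, 2, 2, 1, 1, 3, 3, 3]
k=5: buf[5] = (3+1)%7 = 4 → [3, 2, 2, 1, 1, 4, 3, 3]
k=6: buf[6] = (3+4)%7 = 0 → [3, 2, 2, 1, 1, 4, 0, 3]
k=7: buf[7] = (3+0)%7 = 3 → [3, 2, 2, 1, 1, 4, 0, 3]
sum = 16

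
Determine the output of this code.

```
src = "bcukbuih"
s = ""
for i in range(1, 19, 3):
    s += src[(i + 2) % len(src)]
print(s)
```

kicbhu

i=1: add src[3]='k' → 'k'
i=4: add src[6]='i' → 'ki'
i=7: add src[1]='c' → 'kic'
i=10: add src[4]='b' → 'kicb'
i=13: add src[7]='h' → 'kicbh'
i=16: add src[2]='u' → 'kicbhu'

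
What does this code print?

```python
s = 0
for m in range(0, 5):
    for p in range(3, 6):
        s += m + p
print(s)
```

m=0,p=3: s = 0+3 = 3
m=0,p=4: s = 3+4 = 7
m=0,p=5: s = 7+5 = 12
m=1,p=3: s = 12+4 = 16
m=1,p=4: s = 16+5 = 21
m=1,p=5: s = 21+6 = 27
m=2,p=3: s = 27+5 = 32
m=2,p=4: s = 32+6 = 38
m=2,p=5: s = 38+7 = 45
m=3,p=3: s = 45+6 = 51
m=3,p=4: s = 51+7 = 58
m=3,p=5: s = 58+8 = 66
m=4,p=3: s = 66+7 = 73
m=4,p=4: s = 73+8 = 81
m=4,p=5: s = 81+9 = 90

90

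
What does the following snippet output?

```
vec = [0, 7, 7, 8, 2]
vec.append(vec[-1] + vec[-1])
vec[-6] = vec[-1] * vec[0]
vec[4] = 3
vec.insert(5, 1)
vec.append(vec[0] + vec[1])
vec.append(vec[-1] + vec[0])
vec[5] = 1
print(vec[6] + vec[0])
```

append vec[-1]+vec[-1] = 2+2 = 4 → [0, 7, 7, 8, 2, 4]
vec[-6] = vec[-1]*vec[0] = 4*0 = 0 → [0, 7, 7, 8, 2, 4]
vec[4] = 3 → [0, 7, 7, 8, 3, 4]
insert 1 at 5 → [0, 7, 7, 8, 3, 1, 4]
append vec[0]+vec[1] = 0+7 = 7 → [0, 7, 7, 8, 3, 1, 4, 7]
append vec[-1]+vec[0] = 7+0 = 7 → [0, 7, 7, 8, 3, 1, 4, 7, 7]
vec[5] = 1 → [0, 7, 7, 8, 3, 1, 4, 7, 7]
vec[6]+vec[0] = 4+0 = 4

4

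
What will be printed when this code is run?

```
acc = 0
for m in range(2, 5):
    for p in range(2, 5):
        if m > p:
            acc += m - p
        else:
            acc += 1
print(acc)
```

10

m=2,p=2: not 2>2, acc = 0+1 = 1
m=2,p=3: not 2>3, acc = 1+1 = 2
m=2,p=4: not 2>4, acc = 2+1 = 3
m=3,p=2: 3>2, acc = 3+1 = 4
m=3,p=3: not 3>3, acc = 4+1 = 5
m=3,p=4: not 3>4, acc = 5+1 = 6
m=4,p=2: 4>2, acc = 6+2 = 8
m=4,p=3: 4>3, acc = 8+1 = 9
m=4,p=4: not 4>4, acc = 9+1 = 10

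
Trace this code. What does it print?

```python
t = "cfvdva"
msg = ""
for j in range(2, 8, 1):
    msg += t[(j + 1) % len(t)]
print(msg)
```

j=2: add t[3]='d' → 'd'
j=3: add t[4]='v' → 'dv'
j=4: add t[5]='a' → 'dva'
j=5: add t[0]='c' → 'dvac'
j=6: add t[1]='f' → 'dvacf'
j=7: add t[2]='v' → 'dvacfv'

dvacfv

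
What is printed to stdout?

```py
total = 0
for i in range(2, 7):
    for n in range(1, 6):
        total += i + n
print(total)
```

175

i=2,n=1: total = 0+3 = 3
i=2,n=2: total = 3+4 = 7
i=2,n=3: total = 7+5 = 12
i=2,n=4: total = 12+6 = 18
i=2,n=5: total = 18+7 = 25
i=3,n=1: total = 25+4 = 29
i=3,n=2: total = 29+5 = 34
i=3,n=3: total = 34+6 = 40
i=3,n=4: total = 40+7 = 47
i=3,n=5: total = 47+8 = 55
i=4,n=1: total = 55+5 = 60
i=4,n=2: total = 60+6 = 66
i=4,n=3: total = 66+7 = 73
i=4,n=4: total = 73+8 = 81
i=4,n=5: total = 81+9 = 90
i=5,n=1: total = 90+6 = 96
i=5,n=2: total = 96+7 = 103
i=5,n=3: total = 103+8 = 111
i=5,n=4: total = 111+9 = 120
i=5,n=5: total = 120+10 = 130
i=6,n=1: total = 130+7 = 137
i=6,n=2: total = 137+8 = 145
i=6,n=3: total = 145+9 = 154
i=6,n=4: total = 154+10 = 164
i=6,n=5: total = 164+11 = 175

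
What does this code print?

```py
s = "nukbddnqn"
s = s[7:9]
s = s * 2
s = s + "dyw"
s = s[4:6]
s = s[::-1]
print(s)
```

yd

slice [7:9] → 'qn'
repeat ×2 → 'qnqn'
+ 'dyw' → 'qnqndyw'
slice [4:6] → 'dy'
reverse → 'yd'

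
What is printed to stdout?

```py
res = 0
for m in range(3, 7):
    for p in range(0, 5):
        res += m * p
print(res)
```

m=3,p=0: res = 0+0 = 0
m=3,p=1: res = 0+3 = 3
m=3,p=2: res = 3+6 = 9
m=3,p=3: res = 9+9 = 18
m=3,p=4: res = 18+12 = 30
m=4,p=0: res = 30+0 = 30
m=4,p=1: res = 30+4 = 34
m=4,p=2: res = 34+8 = 42
m=4,p=3: res = 42+12 = 54
m=4,p=4: res = 54+16 = 70
m=5,p=0: res = 70+0 = 70
m=5,p=1: res = 70+5 = 75
m=5,p=2: res = 75+10 = 85
m=5,p=3: res = 85+15 = 100
m=5,p=4: res = 100+20 = 120
m=6,p=0: res = 120+0 = 120
m=6,p=1: res = 120+6 = 126
m=6,p=2: res = 126+12 = 138
m=6,p=3: res = 138+18 = 156
m=6,p=4: res = 156+24 = 180

180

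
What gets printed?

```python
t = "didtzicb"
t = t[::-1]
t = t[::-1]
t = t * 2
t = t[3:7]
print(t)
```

reverse → 'bciztdid'
reverse → 'didtzicb'
repeat ×2 → 'didtzicbdidtzicb'
slice [3:7] → 'tzic'

tzic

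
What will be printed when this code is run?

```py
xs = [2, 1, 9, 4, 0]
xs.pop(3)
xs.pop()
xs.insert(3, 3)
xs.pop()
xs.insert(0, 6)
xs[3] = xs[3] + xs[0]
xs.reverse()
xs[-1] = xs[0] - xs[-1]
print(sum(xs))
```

pop(3) removes 4 → [2, 1, 9, 0]
pop() removes 0 → [2, 1, 9]
insert 3 at 3 → [2, 1, 9, 3]
pop() removes 3 → [2, 1, 9]
insert 6 at 0 → [6, 2, 1, 9]
xs[3] = xs[3]+xs[0] = 9+6 = 15 → [6, 2, 1, 15]
reverse → [15, 1, 2, 6]
xs[-1] = xs[0]-xs[-1] = 15-6 = 9 → [15, 1, 2, 9]
sum = 27

27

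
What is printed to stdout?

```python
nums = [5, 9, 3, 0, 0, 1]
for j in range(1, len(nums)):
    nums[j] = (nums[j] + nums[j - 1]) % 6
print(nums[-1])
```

j=1: nums[1] = (9+5)%6 = 2 → [5, 2, 3, 0, 0, 1]
j=2: nums[2] = (3+2)%6 = 5 → [5, 2, 5, 0, 0, 1]
j=3: nums[3] = (0+5)%6 = 5 → [5, 2, 5, 5, 0, 1]
j=4: nums[4] = (0+5)%6 = 5 → [5, 2, 5, 5, 5, 1]
j=5: nums[5] = (1+5)%6 = 0 → [5, 2, 5, 5, 5, 0]

0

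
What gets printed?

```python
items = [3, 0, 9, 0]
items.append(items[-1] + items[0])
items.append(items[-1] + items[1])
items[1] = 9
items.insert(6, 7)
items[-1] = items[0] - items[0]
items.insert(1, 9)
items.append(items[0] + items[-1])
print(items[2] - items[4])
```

9

append items[-1]+items[0] = 0+3 = 3 → [3, 0, 9, 0, 3]
append items[-1]+items[1] = 3+0 = 3 → [3, 0, 9, 0, 3, 3]
items[1] = 9 → [3, 9, 9, 0, 3, 3]
insert 7 at 6 → [3, 9, 9, 0, 3, 3, 7]
items[-1] = items[0]-items[0] = 3-3 = 0 → [3, 9, 9, 0, 3, 3, 0]
insert 9 at 1 → [3, 9, 9, 9, 0, 3, 3, 0]
append items[0]+items[-1] = 3+0 = 3 → [3, 9, 9, 9, 0, 3, 3, 0, 3]
items[2]-items[4] = 9-0 = 9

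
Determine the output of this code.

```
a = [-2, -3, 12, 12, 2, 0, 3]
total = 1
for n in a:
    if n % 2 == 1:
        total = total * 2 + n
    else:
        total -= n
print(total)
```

n=-2: not odd, total = 1-(-2) = 3
n=-3: odd, total = 3*2+(-3) = 3
n=12: not odd, total = 3-12 = -9
n=12: not odd, total = (-9)-12 = -21
n=2: not odd, total = (-21)-2 = -23
n=0: not odd, total = (-23)-0 = -23
n=3: odd, total = (-23)*2+3 = -43

-43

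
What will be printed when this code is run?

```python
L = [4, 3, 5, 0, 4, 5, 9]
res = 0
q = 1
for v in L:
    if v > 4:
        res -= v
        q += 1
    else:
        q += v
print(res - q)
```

v=4: not >4; q=5
v=3: not >4; q=8
v=5: >4, res = 0-5 = -5; q=9
v=0: not >4; q=9
v=4: not >4; q=13
v=5: >4, res = (-5)-5 = -10; q=14
v=9: >4, res = (-10)-9 = -19; q=15
res-q = (-19)-15 = -34

-34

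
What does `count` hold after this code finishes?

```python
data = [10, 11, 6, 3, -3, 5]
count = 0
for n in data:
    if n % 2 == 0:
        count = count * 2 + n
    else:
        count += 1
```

n=10: even, count = 0*2+10 = 10
n=11: not even, count = 10+1 = 11
n=6: even, count = 11*2+6 = 28
n=3: not even, count = 28+1 = 29
n=-3: not even, count = 29+1 = 30
n=5: not even, count = 30+1 = 31

31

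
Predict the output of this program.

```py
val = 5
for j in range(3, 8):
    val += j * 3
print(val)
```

j=3: val = 5+3*3 = 14
j=4: val = 14+4*3 = 26
j=5: val = 26+5*3 = 41
j=6: val = 41+6*3 = 59
j=7: val = 59+7*3 = 80

80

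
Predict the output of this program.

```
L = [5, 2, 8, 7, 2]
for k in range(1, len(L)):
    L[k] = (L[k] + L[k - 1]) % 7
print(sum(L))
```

k=1: L[1] = (2+5)%7 = 0 → [5, 0, 8, 7, 2]
k=2: L[2] = (8+0)%7 = 1 → [5, 0, 1, 7, 2]
k=3: L[3] = (7+1)%7 = 1 → [5, 0, 1, 1, 2]
k=4: L[4] = (2+1)%7 = 3 → [5, 0, 1, 1, 3]
sum = 10

10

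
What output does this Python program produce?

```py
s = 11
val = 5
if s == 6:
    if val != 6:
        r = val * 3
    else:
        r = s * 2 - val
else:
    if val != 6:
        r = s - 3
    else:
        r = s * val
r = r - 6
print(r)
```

2

s=11, val=5
s == 6 is False; val != 6 is True
→ r = s - 3 = 8
r = 8-6 = 2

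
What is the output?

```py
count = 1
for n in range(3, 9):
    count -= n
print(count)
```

n=3: count = 1-3 = -2
n=4: count = (-2)-4 = -6
n=5: count = (-6)-5 = -11
n=6: count = (-11)-6 = -17
n=7: count = (-17)-7 = -24
n=8: count = (-24)-8 = -32

-32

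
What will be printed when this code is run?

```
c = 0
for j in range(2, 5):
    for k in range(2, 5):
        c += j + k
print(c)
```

j=2,k=2: c = 0+4 = 4
j=2,k=3: c = 4+5 = 9
j=2,k=4: c = 9+6 = 15
j=3,k=2: c = 15+5 = 20
j=3,k=3: c = 20+6 = 26
j=3,k=4: c = 26+7 = 33
j=4,k=2: c = 33+6 = 39
j=4,k=3: c = 39+7 = 46
j=4,k=4: c = 46+8 = 54

54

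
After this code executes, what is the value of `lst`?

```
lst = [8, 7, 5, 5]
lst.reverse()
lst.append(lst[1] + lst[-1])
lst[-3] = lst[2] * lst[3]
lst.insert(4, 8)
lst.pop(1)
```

reverse → [5, 5, 7, 8]
append lst[1]+lst[-1] = 5+8 = 13 → [5, 5, 7, 8, 13]
lst[-3] = lst[2]*lst[3] = 7*8 = 56 → [5, 5, 56, 8, 13]
insert 8 at 4 → [5, 5, 56, 8, 8, 13]
pop(1) removes 5 → [5, 56, 8, 8, 13]

[5, 56, 8, 8, 13]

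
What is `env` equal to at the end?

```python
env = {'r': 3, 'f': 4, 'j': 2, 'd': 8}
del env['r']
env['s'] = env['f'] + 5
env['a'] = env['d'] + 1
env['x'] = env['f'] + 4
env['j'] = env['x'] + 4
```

{'f': 4, 'j': 12, 'd': 8, 's': 9, 'a': 9, 'x': 8}

del 'r' → {'f': 4, 'j': 2, 'd': 8}
env['s'] = env['f']+5 = 9 → {'f': 4, 'j': 2, 'd': 8, 's': 9}
env['a'] = env['d']+1 = 9 → {'f': 4, 'j': 2, 'd': 8, 's': 9, 'a': 9}
env['x'] = env['f']+4 = 8 → {'f': 4, 'j': 2, 'd': 8, 's': 9, 'a': 9, 'x': 8}
env['j'] = env['x']+4 = 12 → {'f': 4, 'j': 12, 'd': 8, 's': 9, 'a': 9, 'x': 8}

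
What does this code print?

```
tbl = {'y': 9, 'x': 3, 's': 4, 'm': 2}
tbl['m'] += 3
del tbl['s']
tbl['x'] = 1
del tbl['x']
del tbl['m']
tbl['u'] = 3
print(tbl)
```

tbl['m'] = 2+3 = 5 → {'y': 9, 'x': 3, 's': 4, 'm': 5}
del 's' → {'y': 9, 'x': 3, 'm': 5}
tbl['x'] = 1 → {'y': 9, 'x': 1, 'm': 5}
del 'x' → {'y': 9, 'm': 5}
del 'm' → {'y': 9}
tbl['u'] = 3 → {'y': 9, 'u': 3}

{'y': 9, 'u': 3}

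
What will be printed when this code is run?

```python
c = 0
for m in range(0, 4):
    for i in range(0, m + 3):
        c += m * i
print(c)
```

71

m=0,i=0: c = 0+0 = 0
m=0,i=1: c = 0+0 = 0
m=0,i=2: c = 0+0 = 0
m=1,i=0: c = 0+0 = 0
m=1,i=1: c = 0+1 = 1
m=1,i=2: c = 1+2 = 3
m=1,i=3: c = 3+3 = 6
m=2,i=0: c = 6+0 = 6
m=2,i=1: c = 6+2 = 8
m=2,i=2: c = 8+4 = 12
m=2,i=3: c = 12+6 = 18
m=2,i=4: c = 18+8 = 26
m=3,i=0: c = 26+0 = 26
m=3,i=1: c = 26+3 = 29
m=3,i=2: c = 29+6 = 35
m=3,i=3: c = 35+9 = 44
m=3,i=4: c = 44+12 = 56
m=3,i=5: c = 56+15 = 71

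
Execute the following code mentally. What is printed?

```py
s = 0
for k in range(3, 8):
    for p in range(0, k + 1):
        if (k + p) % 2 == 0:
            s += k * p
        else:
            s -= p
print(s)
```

k=3,p=0: odd sum, s = 0-0 = 0
k=3,p=1: even sum, s = 0+3 = 3
k=3,p=2: odd sum, s = 3-2 = 1
k=3,p=3: even sum, s = 1+9 = 10
k=4,p=0: even sum, s = 10+0 = 10
k=4,p=1: odd sum, s = 10-1 = 9
k=4,p=2: even sum, s = 9+8 = 17
k=4,p=3: odd sum, s = 17-3 = 14
k=4,p=4: even sum, s = 14+16 = 30
k=5,p=0: odd sum, s = 30-0 = 30
k=5,p=1: even sum, s = 30+5 = 35
k=5,p=2: odd sum, s = 35-2 = 33
k=5,p=3: even sum, s = 33+15 = 48
k=5,p=4: odd sum, s = 48-4 = 44
k=5,p=5: even sum, s = 44+25 = 69
k=6,p=0: even sum, s = 69+0 = 69
k=6,p=1: odd sum, s = 69-1 = 68
k=6,p=2: even sum, s = 68+12 = 80
k=6,p=3: odd sum, s = 80-3 = 77
k=6,p=4: even sum, s = 77+24 = 101
k=6,p=5: odd sum, s = 101-5 = 96
k=6,p=6: even sum, s = 96+36 = 132
k=7,p=0: odd sum, s = 132-0 = 132
k=7,p=1: even sum, s = 132+7 = 139
k=7,p=2: odd sum, s = 139-2 = 137
k=7,p=3: even sum, s = 137+21 = 158
k=7,p=4: odd sum, s = 158-4 = 154
k=7,p=5: even sum, s = 154+35 = 189
k=7,p=6: odd sum, s = 189-6 = 183
k=7,p=7: even sum, s = 183+49 = 232

232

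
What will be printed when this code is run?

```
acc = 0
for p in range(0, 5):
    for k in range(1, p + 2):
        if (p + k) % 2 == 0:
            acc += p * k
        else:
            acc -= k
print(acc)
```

19

p=0,k=1: odd sum, acc = 0-1 = -1
p=1,k=1: even sum, acc = (-1)+1 = 0
p=1,k=2: odd sum, acc = 0-2 = -2
p=2,k=1: odd sum, acc = (-2)-1 = -3
p=2,k=2: even sum, acc = (-3)+4 = 1
p=2,k=3: odd sum, acc = 1-3 = -2
p=3,k=1: even sum, acc = (-2)+3 = 1
p=3,k=2: odd sum, acc = 1-2 = -1
p=3,k=3: even sum, acc = (-1)+9 = 8
p=3,k=4: odd sum, acc = 8-4 = 4
p=4,k=1: odd sum, acc = 4-1 = 3
p=4,k=2: even sum, acc = 3+8 = 11
p=4,k=3: odd sum, acc = 11-3 = 8
p=4,k=4: even sum, acc = 8+16 = 24
p=4,k=5: odd sum, acc = 24-5 = 19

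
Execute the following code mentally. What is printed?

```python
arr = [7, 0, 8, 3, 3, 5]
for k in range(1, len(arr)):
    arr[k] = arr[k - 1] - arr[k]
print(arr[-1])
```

-12

k=1: arr[1] = 7-0 = 7 → [7, 7, 8, 3, 3, 5]
k=2: arr[2] = 7-8 = -1 → [7, 7, -1, 3, 3, 5]
k=3: arr[3] = (-1)-3 = -4 → [7, 7, -1, -4, 3, 5]
k=4: arr[4] = (-4)-3 = -7 → [7, 7, -1, -4, -7, 5]
k=5: arr[5] = (-7)-5 = -12 → [7, 7, -1, -4, -7, -12]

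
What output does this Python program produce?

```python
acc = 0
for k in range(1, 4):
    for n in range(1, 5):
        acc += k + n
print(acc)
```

54

k=1,n=1: acc = 0+2 = 2
k=1,n=2: acc = 2+3 = 5
k=1,n=3: acc = 5+4 = 9
k=1,n=4: acc = 9+5 = 14
k=2,n=1: acc = 14+3 = 17
k=2,n=2: acc = 17+4 = 21
k=2,n=3: acc = 21+5 = 26
k=2,n=4: acc = 26+6 = 32
k=3,n=1: acc = 32+4 = 36
k=3,n=2: acc = 36+5 = 41
k=3,n=3: acc = 41+6 = 47
k=3,n=4: acc = 47+7 = 54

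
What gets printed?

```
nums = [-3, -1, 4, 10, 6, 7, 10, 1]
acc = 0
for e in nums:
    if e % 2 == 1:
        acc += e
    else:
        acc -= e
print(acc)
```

-26

e=-3: odd, acc = 0+(-3) = -3
e=-1: odd, acc = (-3)+(-1) = -4
e=4: not odd, acc = (-4)-4 = -8
e=10: not odd, acc = (-8)-10 = -18
e=6: not odd, acc = (-18)-6 = -24
e=7: odd, acc = (-24)+7 = -17
e=10: not odd, acc = (-17)-10 = -27
e=1: odd, acc = (-27)+1 = -26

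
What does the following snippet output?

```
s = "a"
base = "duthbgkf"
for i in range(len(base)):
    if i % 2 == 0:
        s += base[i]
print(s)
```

i=0: add 'd' → 'ad'
i=1: skip
i=2: add 't' → 'adt'
i=3: skip
i=4: add 'b' → 'adtb'
i=5: skip
i=6: add 'k' → 'adtbk'
i=7: skip

adtbk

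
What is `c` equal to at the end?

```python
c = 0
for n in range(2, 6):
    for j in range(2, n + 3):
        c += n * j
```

n=2,j=2: c = 0+4 = 4
n=2,j=3: c = 4+6 = 10
n=2,j=4: c = 10+8 = 18
n=3,j=2: c = 18+6 = 24
n=3,j=3: c = 24+9 = 33
n=3,j=4: c = 33+12 = 45
n=3,j=5: c = 45+15 = 60
n=4,j=2: c = 60+8 = 68
n=4,j=3: c = 68+12 = 80
n=4,j=4: c = 80+16 = 96
n=4,j=5: c = 96+20 = 116
n=4,j=6: c = 116+24 = 140
n=5,j=2: c = 140+10 = 150
n=5,j=3: c = 150+15 = 165
n=5,j=4: c = 165+20 = 185
n=5,j=5: c = 185+25 = 210
n=5,j=6: c = 210+30 = 240
n=5,j=7: c = 240+35 = 275

275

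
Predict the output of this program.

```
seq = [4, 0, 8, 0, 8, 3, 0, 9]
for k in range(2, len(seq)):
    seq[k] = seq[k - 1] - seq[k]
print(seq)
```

k=2: seq[2] = 0-8 = -8 → [4, 0, -8, 0, 8, 3, 0, 9]
k=3: seq[3] = (-8)-0 = -8 → [4, 0, -8, -8, 8, 3, 0, 9]
k=4: seq[4] = (-8)-8 = -16 → [4, 0, -8, -8, -16, 3, 0, 9]
k=5: seq[5] = (-16)-3 = -19 → [4, 0, -8, -8, -16, -19, 0, 9]
k=6: seq[6] = (-19)-0 = -19 → [4, 0, -8, -8, -16, -19, -19, 9]
k=7: seq[7] = (-19)-9 = -28 → [4, 0, -8, -8, -16, -19, -19, -28]

[4, 0, -8, -8, -16, -19, -19, -28]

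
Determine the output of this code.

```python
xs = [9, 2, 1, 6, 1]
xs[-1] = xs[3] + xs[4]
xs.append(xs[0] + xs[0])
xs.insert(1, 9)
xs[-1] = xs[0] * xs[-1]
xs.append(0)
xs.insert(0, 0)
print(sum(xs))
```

xs[-1] = xs[3]+xs[4] = 6+1 = 7 → [9, 2, 1, 6, 7]
append xs[0]+xs[0] = 9+9 = 18 → [9, 2, 1, 6, 7, 18]
insert 9 at 1 → [9, 9, 2, 1, 6, 7, 18]
xs[-1] = xs[0]*xs[-1] = 9*18 = 162 → [9, 9, 2, 1, 6, 7, 162]
append 0 → [9, 9, 2, 1, 6, 7, 162, 0]
insert 0 at 0 → [0, 9, 9, 2, 1, 6, 7, 162, 0]
sum = 196

196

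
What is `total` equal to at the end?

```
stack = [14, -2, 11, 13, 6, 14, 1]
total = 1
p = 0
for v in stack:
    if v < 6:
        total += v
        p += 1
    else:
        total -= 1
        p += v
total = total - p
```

-65

v=14: not <6, total = 1-1 = 0; p=14
v=-2: <6, total = 0+(-2) = -2; p=15
v=11: not <6, total = (-2)-1 = -3; p=26
v=13: not <6, total = (-3)-1 = -4; p=39
v=6: not <6, total = (-4)-1 = -5; p=45
v=14: not <6, total = (-5)-1 = -6; p=59
v=1: <6, total = (-6)+1 = -5; p=60
total-p = (-5)-60 = -65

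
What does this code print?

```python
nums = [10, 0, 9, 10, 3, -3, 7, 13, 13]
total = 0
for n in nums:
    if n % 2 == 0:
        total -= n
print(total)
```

n=10: even, total = 0-10 = -10
n=0: even, total = (-10)-0 = -10
n=9: not even
n=10: even, total = (-10)-10 = -20
n=3: not even
n=-3: not even
n=7: not even
n=13: not even
n=13: not even

-20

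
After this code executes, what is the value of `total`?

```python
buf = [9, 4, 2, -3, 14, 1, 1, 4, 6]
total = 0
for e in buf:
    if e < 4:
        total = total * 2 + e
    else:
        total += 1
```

e=9: not <4, total = 0+1 = 1
e=4: not <4, total = 1+1 = 2
e=2: <4, total = 2*2+2 = 6
e=-3: <4, total = 6*2+(-3) = 9
e=14: not <4, total = 9+1 = 10
e=1: <4, total = 10*2+1 = 21
e=1: <4, total = 21*2+1 = 43
e=4: not <4, total = 43+1 = 44
e=6: not <4, total = 44+1 = 45

45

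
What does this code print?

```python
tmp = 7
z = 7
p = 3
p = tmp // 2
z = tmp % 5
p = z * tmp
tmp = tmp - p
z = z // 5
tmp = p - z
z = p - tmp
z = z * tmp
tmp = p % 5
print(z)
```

p = 7//2 = 3
z = 7%5 = 2
p = 2*7 = 14
tmp = 7-14 = -7
z = 2//5 = 0
tmp = 14-0 = 14
z = 14-14 = 0
z = 0*14 = 0
tmp = 14%5 = 4

0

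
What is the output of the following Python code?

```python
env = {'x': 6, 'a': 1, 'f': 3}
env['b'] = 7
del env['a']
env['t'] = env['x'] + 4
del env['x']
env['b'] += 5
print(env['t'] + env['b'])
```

22

env['b'] = 7 → {'x': 6, 'a': 1, 'f': 3, 'b': 7}
del 'a' → {'x': 6, 'f': 3, 'b': 7}
env['t'] = env['x']+4 = 10 → {'x': 6, 'f': 3, 'b': 7, 't': 10}
del 'x' → {'f': 3, 'b': 7, 't': 10}
env['b'] = 7+5 = 12 → {'f': 3, 'b': 12, 't': 10}
env['t']+env['b'] = 10+12 = 22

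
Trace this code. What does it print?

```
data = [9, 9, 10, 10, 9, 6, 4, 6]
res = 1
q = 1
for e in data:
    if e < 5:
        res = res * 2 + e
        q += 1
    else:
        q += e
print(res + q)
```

e=9: not <5; q=10
e=9: not <5; q=19
e=10: not <5; q=29
e=10: not <5; q=39
e=9: not <5; q=48
e=6: not <5; q=54
e=4: <5, res = 1*2+4 = 6; q=55
e=6: not <5; q=61
res+q = 6+61 = 67

67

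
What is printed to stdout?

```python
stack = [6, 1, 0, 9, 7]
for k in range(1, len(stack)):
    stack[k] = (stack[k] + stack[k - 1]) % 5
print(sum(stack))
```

14

k=1: stack[1] = (1+6)%5 = 2 → [6, 2, 0, 9, 7]
k=2: stack[2] = (0+2)%5 = 2 → [6, 2, 2, 9, 7]
k=3: stack[3] = (9+2)%5 = 1 → [6, 2, 2, 1, 7]
k=4: stack[4] = (7+1)%5 = 3 → [6, 2, 2, 1, 3]
sum = 14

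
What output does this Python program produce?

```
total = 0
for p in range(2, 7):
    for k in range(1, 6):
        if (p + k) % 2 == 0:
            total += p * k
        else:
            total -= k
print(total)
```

p=2,k=1: odd sum, total = 0-1 = -1
p=2,k=2: even sum, total = (-1)+4 = 3
p=2,k=3: odd sum, total = 3-3 = 0
p=2,k=4: even sum, total = 0+8 = 8
p=2,k=5: odd sum, total = 8-5 = 3
p=3,k=1: even sum, total = 3+3 = 6
p=3,k=2: odd sum, total = 6-2 = 4
p=3,k=3: even sum, total = 4+9 = 13
p=3,k=4: odd sum, total = 13-4 = 9
p=3,k=5: even sum, total = 9+15 = 24
p=4,k=1: odd sum, total = 24-1 = 23
p=4,k=2: even sum, total = 23+8 = 31
p=4,k=3: odd sum, total = 31-3 = 28
p=4,k=4: even sum, total = 28+16 = 44
p=4,k=5: odd sum, total = 44-5 = 39
p=5,k=1: even sum, total = 39+5 = 44
p=5,k=2: odd sum, total = 44-2 = 42
p=5,k=3: even sum, total = 42+15 = 57
p=5,k=4: odd sum, total = 57-4 = 53
p=5,k=5: even sum, total = 53+25 = 78
p=6,k=1: odd sum, total = 78-1 = 77
p=6,k=2: even sum, total = 77+12 = 89
p=6,k=3: odd sum, total = 89-3 = 86
p=6,k=4: even sum, total = 86+24 = 110
p=6,k=5: odd sum, total = 110-5 = 105

105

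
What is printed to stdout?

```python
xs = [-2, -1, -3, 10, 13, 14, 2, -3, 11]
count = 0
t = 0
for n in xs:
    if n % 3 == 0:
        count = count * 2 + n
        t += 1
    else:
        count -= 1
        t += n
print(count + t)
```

n=-2: not %3==0, count = 0-1 = -1; t=-2
n=-1: not %3==0, count = (-1)-1 = -2; t=-3
n=-3: %3==0, count = (-2)*2+(-3) = -7; t=-2
n=10: not %3==0, count = (-7)-1 = -8; t=8
n=13: not %3==0, count = (-8)-1 = -9; t=21
n=14: not %3==0, count = (-9)-1 = -10; t=35
n=2: not %3==0, count = (-10)-1 = -11; t=37
n=-3: %3==0, count = (-11)*2+(-3) = -25; t=38
n=11: not %3==0, count = (-25)-1 = -26; t=49
count+t = (-26)+49 = 23

23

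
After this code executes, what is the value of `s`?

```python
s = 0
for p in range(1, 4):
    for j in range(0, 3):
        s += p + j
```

27

p=1,j=0: s = 0+1 = 1
p=1,j=1: s = 1+2 = 3
p=1,j=2: s = 3+3 = 6
p=2,j=0: s = 6+2 = 8
p=2,j=1: s = 8+3 = 11
p=2,j=2: s = 11+4 = 15
p=3,j=0: s = 15+3 = 18
p=3,j=1: s = 18+4 = 22
p=3,j=2: s = 22+5 = 27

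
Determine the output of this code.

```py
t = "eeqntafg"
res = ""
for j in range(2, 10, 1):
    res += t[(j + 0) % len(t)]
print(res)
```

qntafgee

j=2: add t[2]='q' → 'q'
j=3: add t[3]='n' → 'qn'
j=4: add t[4]='t' → 'qnt'
j=5: add t[5]='a' → 'qnta'
j=6: add t[6]='f' → 'qntaf'
j=7: add t[7]='g' → 'qntafg'
j=8: add t[0]='e' → 'qntafge'
j=9: add t[1]='e' → 'qntafgee'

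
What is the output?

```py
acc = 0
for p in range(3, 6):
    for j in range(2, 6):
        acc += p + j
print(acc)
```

p=3,j=2: acc = 0+5 = 5
p=3,j=3: acc = 5+6 = 11
p=3,j=4: acc = 11+7 = 18
p=3,j=5: acc = 18+8 = 26
p=4,j=2: acc = 26+6 = 32
p=4,j=3: acc = 32+7 = 39
p=4,j=4: acc = 39+8 = 47
p=4,j=5: acc = 47+9 = 56
p=5,j=2: acc = 56+7 = 63
p=5,j=3: acc = 63+8 = 71
p=5,j=4: acc = 71+9 = 80
p=5,j=5: acc = 80+10 = 90

90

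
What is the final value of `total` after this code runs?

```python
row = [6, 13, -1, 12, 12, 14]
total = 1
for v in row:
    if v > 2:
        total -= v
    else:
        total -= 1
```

-57

v=6: >2, total = 1-6 = -5
v=13: >2, total = (-5)-13 = -18
v=-1: not >2, total = (-18)-1 = -19
v=12: >2, total = (-19)-12 = -31
v=12: >2, total = (-31)-12 = -43
v=14: >2, total = (-43)-14 = -57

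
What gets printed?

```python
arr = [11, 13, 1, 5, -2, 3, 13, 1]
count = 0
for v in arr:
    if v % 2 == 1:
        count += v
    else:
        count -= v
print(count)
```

49

v=11: odd, count = 0+11 = 11
v=13: odd, count = 11+13 = 24
v=1: odd, count = 24+1 = 25
v=5: odd, count = 25+5 = 30
v=-2: not odd, count = 30-(-2) = 32
v=3: odd, count = 32+3 = 35
v=13: odd, count = 35+13 = 48
v=1: odd, count = 48+1 = 49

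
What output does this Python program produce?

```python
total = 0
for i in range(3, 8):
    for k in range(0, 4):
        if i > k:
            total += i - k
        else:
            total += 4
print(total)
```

74

i=3,k=0: 3>0, total = 0+3 = 3
i=3,k=1: 3>1, total = 3+2 = 5
i=3,k=2: 3>2, total = 5+1 = 6
i=3,k=3: not 3>3, total = 6+4 = 10
i=4,k=0: 4>0, total = 10+4 = 14
i=4,k=1: 4>1, total = 14+3 = 17
i=4,k=2: 4>2, total = 17+2 = 19
i=4,k=3: 4>3, total = 19+1 = 20
i=5,k=0: 5>0, total = 20+5 = 25
i=5,k=1: 5>1, total = 25+4 = 29
i=5,k=2: 5>2, total = 29+3 = 32
i=5,k=3: 5>3, total = 32+2 = 34
i=6,k=0: 6>0, total = 34+6 = 40
i=6,k=1: 6>1, total = 40+5 = 45
i=6,k=2: 6>2, total = 45+4 = 49
i=6,k=3: 6>3, total = 49+3 = 52
i=7,k=0: 7>0, total = 52+7 = 59
i=7,k=1: 7>1, total = 59+6 = 65
i=7,k=2: 7>2, total = 65+5 = 70
i=7,k=3: 7>3, total = 70+4 = 74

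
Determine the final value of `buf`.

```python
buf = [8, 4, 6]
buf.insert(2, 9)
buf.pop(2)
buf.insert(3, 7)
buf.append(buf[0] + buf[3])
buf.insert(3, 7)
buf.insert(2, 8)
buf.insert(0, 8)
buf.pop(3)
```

[8, 8, 4, 6, 7, 7, 15]

insert 9 at 2 → [8, 4, 9, 6]
pop(2) removes 9 → [8, 4, 6]
insert 7 at 3 → [8, 4, 6, 7]
append buf[0]+buf[3] = 8+7 = 15 → [8, 4, 6, 7, 15]
insert 7 at 3 → [8, 4, 6, 7, 7, 15]
insert 8 at 2 → [8, 4, 8, 6, 7, 7, 15]
insert 8 at 0 → [8, 8, 4, 8, 6, 7, 7, 15]
pop(3) removes 8 → [8, 8, 4, 6, 7, 7, 15]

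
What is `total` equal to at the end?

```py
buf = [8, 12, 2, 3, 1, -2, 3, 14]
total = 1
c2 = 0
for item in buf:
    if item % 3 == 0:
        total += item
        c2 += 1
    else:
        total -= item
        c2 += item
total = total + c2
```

item=8: not %3==0, total = 1-8 = -7; c2=8
item=12: %3==0, total = (-7)+12 = 5; c2=9
item=2: not %3==0, total = 5-2 = 3; c2=11
item=3: %3==0, total = 3+3 = 6; c2=12
item=1: not %3==0, total = 6-1 = 5; c2=13
item=-2: not %3==0, total = 5-(-2) = 7; c2=11
item=3: %3==0, total = 7+3 = 10; c2=12
item=14: not %3==0, total = 10-14 = -4; c2=26
total+c2 = (-4)+26 = 22

22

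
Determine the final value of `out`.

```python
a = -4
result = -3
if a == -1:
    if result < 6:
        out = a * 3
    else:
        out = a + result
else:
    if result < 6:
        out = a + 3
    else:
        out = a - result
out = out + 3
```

2

a=-4, result=-3
a == -1 is False; result < 6 is True
→ out = a + 3 = -1
out = (-1)+3 = 2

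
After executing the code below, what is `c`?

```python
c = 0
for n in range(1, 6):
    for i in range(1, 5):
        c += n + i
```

110

n=1,i=1: c = 0+2 = 2
n=1,i=2: c = 2+3 = 5
n=1,i=3: c = 5+4 = 9
n=1,i=4: c = 9+5 = 14
n=2,i=1: c = 14+3 = 17
n=2,i=2: c = 17+4 = 21
n=2,i=3: c = 21+5 = 26
n=2,i=4: c = 26+6 = 32
n=3,i=1: c = 32+4 = 36
n=3,i=2: c = 36+5 = 41
n=3,i=3: c = 41+6 = 47
n=3,i=4: c = 47+7 = 54
n=4,i=1: c = 54+5 = 59
n=4,i=2: c = 59+6 = 65
n=4,i=3: c = 65+7 = 72
n=4,i=4: c = 72+8 = 80
n=5,i=1: c = 80+6 = 86
n=5,i=2: c = 86+7 = 93
n=5,i=3: c = 93+8 = 101
n=5,i=4: c = 101+9 = 110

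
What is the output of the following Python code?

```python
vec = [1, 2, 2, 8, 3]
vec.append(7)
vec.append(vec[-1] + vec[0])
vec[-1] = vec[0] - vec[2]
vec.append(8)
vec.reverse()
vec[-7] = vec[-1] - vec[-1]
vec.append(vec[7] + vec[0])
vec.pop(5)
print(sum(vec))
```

append 7 → [1, 2, 2, 8, 3, 7]
append vec[-1]+vec[0] = 7+1 = 8 → [1, 2, 2, 8, 3, 7, 8]
vec[-1] = vec[0]-vec[2] = 1-2 = -1 → [1, 2, 2, 8, 3, 7, -1]
append 8 → [1, 2, 2, 8, 3, 7, -1, 8]
reverse → [8, -1, 7, 3, 8, 2, 2, 1]
vec[-7] = vec[-1]-vec[-1] = 1-1 = 0 → [8, 0, 7, 3, 8, 2, 2, 1]
append vec[7]+vec[0] = 1+8 = 9 → [8, 0, 7, 3, 8, 2, 2, 1, 9]
pop(5) removes 2 → [8, 0, 7, 3, 8, 2, 1, 9]
sum = 38

38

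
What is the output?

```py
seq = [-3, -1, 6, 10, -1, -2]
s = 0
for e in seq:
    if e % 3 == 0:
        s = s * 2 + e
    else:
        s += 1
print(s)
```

e=-3: %3==0, s = 0*2+(-3) = -3
e=-1: not %3==0, s = (-3)+1 = -2
e=6: %3==0, s = (-2)*2+6 = 2
e=10: not %3==0, s = 2+1 = 3
e=-1: not %3==0, s = 3+1 = 4
e=-2: not %3==0, s = 4+1 = 5

5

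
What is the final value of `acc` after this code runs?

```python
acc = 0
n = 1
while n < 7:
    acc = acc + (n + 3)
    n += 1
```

n=1: acc = 0+4 = 4
n=2: acc = 4+5 = 9
n=3: acc = 9+6 = 15
n=4: acc = 15+7 = 22
n=5: acc = 22+8 = 30
n=6: acc = 30+9 = 39

39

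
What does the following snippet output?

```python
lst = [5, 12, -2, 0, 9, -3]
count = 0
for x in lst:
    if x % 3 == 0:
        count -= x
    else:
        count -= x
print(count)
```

-21

x=5: not %3==0, count = 0-5 = -5
x=12: %3==0, count = (-5)-12 = -17
x=-2: not %3==0, count = (-17)-(-2) = -15
x=0: %3==0, count = (-15)-0 = -15
x=9: %3==0, count = (-15)-9 = -24
x=-3: %3==0, count = (-24)-(-3) = -21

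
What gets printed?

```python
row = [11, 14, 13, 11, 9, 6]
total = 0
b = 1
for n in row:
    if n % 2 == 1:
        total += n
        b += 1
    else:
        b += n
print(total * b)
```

n=11: odd, total = 0+11 = 11; b=2
n=14: not odd; b=16
n=13: odd, total = 11+13 = 24; b=17
n=11: odd, total = 24+11 = 35; b=18
n=9: odd, total = 35+9 = 44; b=19
n=6: not odd; b=25
total*b = 44*25 = 1100

1100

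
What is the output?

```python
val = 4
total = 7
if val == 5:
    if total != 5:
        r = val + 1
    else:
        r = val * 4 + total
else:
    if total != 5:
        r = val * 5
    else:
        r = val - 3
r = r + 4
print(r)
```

val=4, total=7
val == 5 is False; total != 5 is True
→ r = val * 5 = 20
r = 20+4 = 24

24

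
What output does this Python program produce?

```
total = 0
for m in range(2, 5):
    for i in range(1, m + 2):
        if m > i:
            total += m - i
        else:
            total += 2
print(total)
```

m=2,i=1: 2>1, total = 0+1 = 1
m=2,i=2: not 2>2, total = 1+2 = 3
m=2,i=3: not 2>3, total = 3+2 = 5
m=3,i=1: 3>1, total = 5+2 = 7
m=3,i=2: 3>2, total = 7+1 = 8
m=3,i=3: not 3>3, total = 8+2 = 10
m=3,i=4: not 3>4, total = 10+2 = 12
m=4,i=1: 4>1, total = 12+3 = 15
m=4,i=2: 4>2, total = 15+2 = 17
m=4,i=3: 4>3, total = 17+1 = 18
m=4,i=4: not 4>4, total = 18+2 = 20
m=4,i=5: not 4>5, total = 20+2 = 22

22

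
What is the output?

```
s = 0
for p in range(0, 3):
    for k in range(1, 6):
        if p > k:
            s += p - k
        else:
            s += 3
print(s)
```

p=0,k=1: not 0>1, s = 0+3 = 3
p=0,k=2: not 0>2, s = 3+3 = 6
p=0,k=3: not 0>3, s = 6+3 = 9
p=0,k=4: not 0>4, s = 9+3 = 12
p=0,k=5: not 0>5, s = 12+3 = 15
p=1,k=1: not 1>1, s = 15+3 = 18
p=1,k=2: not 1>2, s = 18+3 = 21
p=1,k=3: not 1>3, s = 21+3 = 24
p=1,k=4: not 1>4, s = 24+3 = 27
p=1,k=5: not 1>5, s = 27+3 = 30
p=2,k=1: 2>1, s = 30+1 = 31
p=2,k=2: not 2>2, s = 31+3 = 34
p=2,k=3: not 2>3, s = 34+3 = 37
p=2,k=4: not 2>4, s = 37+3 = 40
p=2,k=5: not 2>5, s = 40+3 = 43

43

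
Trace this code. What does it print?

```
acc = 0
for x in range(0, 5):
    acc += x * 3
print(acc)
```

30

x=0: acc = 0+0*3 = 0
x=1: acc = 0+1*3 = 3
x=2: acc = 3+2*3 = 9
x=3: acc = 9+3*3 = 18
x=4: acc = 18+4*3 = 30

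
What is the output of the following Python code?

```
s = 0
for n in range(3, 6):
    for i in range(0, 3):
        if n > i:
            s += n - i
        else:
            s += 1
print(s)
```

n=3,i=0: 3>0, s = 0+3 = 3
n=3,i=1: 3>1, s = 3+2 = 5
n=3,i=2: 3>2, s = 5+1 = 6
n=4,i=0: 4>0, s = 6+4 = 10
n=4,i=1: 4>1, s = 10+3 = 13
n=4,i=2: 4>2, s = 13+2 = 15
n=5,i=0: 5>0, s = 15+5 = 20
n=5,i=1: 5>1, s = 20+4 = 24
n=5,i=2: 5>2, s = 24+3 = 27

27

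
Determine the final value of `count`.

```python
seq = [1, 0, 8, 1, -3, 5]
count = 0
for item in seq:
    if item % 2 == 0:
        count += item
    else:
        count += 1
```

12

item=1: not even, count = 0+1 = 1
item=0: even, count = 1+0 = 1
item=8: even, count = 1+8 = 9
item=1: not even, count = 9+1 = 10
item=-3: not even, count = 10+1 = 11
item=5: not even, count = 11+1 = 12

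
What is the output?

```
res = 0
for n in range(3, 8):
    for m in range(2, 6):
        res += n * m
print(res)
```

n=3,m=2: res = 0+6 = 6
n=3,m=3: res = 6+9 = 15
n=3,m=4: res = 15+12 = 27
n=3,m=5: res = 27+15 = 42
n=4,m=2: res = 42+8 = 50
n=4,m=3: res = 50+12 = 62
n=4,m=4: res = 62+16 = 78
n=4,m=5: res = 78+20 = 98
n=5,m=2: res = 98+10 = 108
n=5,m=3: res = 108+15 = 123
n=5,m=4: res = 123+20 = 143
n=5,m=5: res = 143+25 = 168
n=6,m=2: res = 168+12 = 180
n=6,m=3: res = 180+18 = 198
n=6,m=4: res = 198+24 = 222
n=6,m=5: res = 222+30 = 252
n=7,m=2: res = 252+14 = 266
n=7,m=3: res = 266+21 = 287
n=7,m=4: res = 287+28 = 315
n=7,m=5: res = 315+35 = 350

350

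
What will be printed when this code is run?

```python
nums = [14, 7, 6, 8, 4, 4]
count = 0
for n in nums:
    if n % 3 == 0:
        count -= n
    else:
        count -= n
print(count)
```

n=14: not %3==0, count = 0-14 = -14
n=7: not %3==0, count = (-14)-7 = -21
n=6: %3==0, count = (-21)-6 = -27
n=8: not %3==0, count = (-27)-8 = -35
n=4: not %3==0, count = (-35)-4 = -39
n=4: not %3==0, count = (-39)-4 = -43

-43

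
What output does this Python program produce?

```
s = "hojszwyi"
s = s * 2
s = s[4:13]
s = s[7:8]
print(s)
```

repeat ×2 → 'hojszwyihojszwyi'
slice [4:13] → 'zwyihojsz'
slice [7:8] → 's'

s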